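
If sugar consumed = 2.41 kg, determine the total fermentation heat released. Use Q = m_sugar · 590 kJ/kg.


Q = 2.41 · 590

1421.9000 kJ


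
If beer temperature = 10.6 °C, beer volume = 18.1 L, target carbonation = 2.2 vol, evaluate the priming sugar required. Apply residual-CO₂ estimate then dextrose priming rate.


residual = 14.695·(0.01821 + 0.09011·e^(−0.04·T));  sugar = (target − residual)·4.0·V
residual = 14.695·(0.01821 + 0.09011·e^(−0.04·10.6)) = 1.1342
sugar = (2.2 − 1.1342)·4.0·18.1

77.1667 g


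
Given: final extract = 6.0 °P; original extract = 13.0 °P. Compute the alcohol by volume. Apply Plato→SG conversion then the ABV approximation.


SG = 259/(259 − P);  ABV = (OG − FG)·131.25
OG = 259/(259 − 13.0) = 1.0528
FG = 259/(259 − 6.0) = 1.0237
ABV = (1.0528 − 1.0237)·131.25

3.8233 % ABV


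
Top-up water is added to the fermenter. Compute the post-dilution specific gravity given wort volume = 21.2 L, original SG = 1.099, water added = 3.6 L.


SG_new = 1 + (SG_old − 1)·V_old/(V_old + V_water)
pts = (1.099 − 1)·1000·21.2/(21.2 + 3.6) = 84.6290
SG_new = 1 + 84.6290/1000

1.0846


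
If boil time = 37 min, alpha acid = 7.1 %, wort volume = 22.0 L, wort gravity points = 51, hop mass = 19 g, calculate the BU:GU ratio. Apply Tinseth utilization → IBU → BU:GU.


U = 1.65·0.000125^(GP/1000)·(1−e^(−0.04t))/4.15;  IBU = (α/100)·m·U·1000/V;  BU:GU = IBU/GP
U = 1.65·0.000125^(51/1000)·(1−e^(−0.04·37))/4.15 = 0.1942
IBU = (7.1/100)·19·0.1942·1000/22.0 = 11.9066
BU:GU = 11.9066/51

0.2335


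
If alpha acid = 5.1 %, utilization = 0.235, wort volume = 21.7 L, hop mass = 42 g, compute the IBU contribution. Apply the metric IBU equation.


IBU = (α/100)·mass·U·1000 / V
IBU = (5.1/100)·42·0.235·1000 / 21.7

23.1968 IBU


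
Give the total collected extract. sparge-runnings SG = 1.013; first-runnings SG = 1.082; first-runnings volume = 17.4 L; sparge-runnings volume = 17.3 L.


total = Σ (SG_i − 1)·1000·V_i
first = (1.082 − 1)·1000·17.4 = 1426.8000
sparge = (1.013 − 1)·1000·17.3 = 224.9000
total = 1426.8000 + 224.9000

1651.7000 gravity·L


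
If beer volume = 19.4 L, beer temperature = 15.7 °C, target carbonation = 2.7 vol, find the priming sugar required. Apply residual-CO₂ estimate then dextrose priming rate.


residual = 14.695·(0.01821 + 0.09011·e^(−0.04·T));  sugar = (target − residual)·4.0·V
residual = 14.695·(0.01821 + 0.09011·e^(−0.04·15.7)) = 0.9742
sugar = (2.7 − 0.9742)·4.0·19.4

133.9184 g


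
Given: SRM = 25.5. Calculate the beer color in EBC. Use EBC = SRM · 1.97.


EBC = 25.5 · 1.97

50.2350 EBC


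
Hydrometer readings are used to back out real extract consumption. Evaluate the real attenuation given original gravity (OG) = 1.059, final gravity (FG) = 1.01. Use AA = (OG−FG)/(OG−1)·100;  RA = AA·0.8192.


AA = (1.059 − 1.01)/(1.059 − 1)·100 = 83.0508
RA = 83.0508·0.8192

68.0353 %


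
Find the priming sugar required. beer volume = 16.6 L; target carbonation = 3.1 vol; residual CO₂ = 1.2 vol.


sugar = (target − residual)·4.0·V
sugar = (3.1 − 1.2)·4.0·16.6

126.1600 g


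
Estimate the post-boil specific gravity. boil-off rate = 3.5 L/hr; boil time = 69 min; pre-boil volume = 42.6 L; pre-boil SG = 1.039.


V_post = V_pre − rate·(t/60);  SG_post = 1 + (SG_pre−1)·V_pre/V_post
V_post = 42.6 − 3.5·(69/60) = 38.5750
SG_post = 1 + (1.039 − 1)·42.6/38.5750

1.0431


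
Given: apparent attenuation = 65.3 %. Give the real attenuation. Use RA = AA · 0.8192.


RA = 65.3 · 0.8192

53.4938 %


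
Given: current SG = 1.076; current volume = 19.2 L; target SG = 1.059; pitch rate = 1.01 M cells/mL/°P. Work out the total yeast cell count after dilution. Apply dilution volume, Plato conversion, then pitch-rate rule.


V_w = V·((SG_c−1)/(SG_t−1)−1);  °P = 259 − 259/SG_t;  cells = rate·(V+V_w)·°P
V_w = 19.2·((1.076−1)/(1.059−1)−1) = 5.5322
V_final = 19.2 + 5.5322 = 24.7322
°P = 259 − 259/1.059 = 14.4297
cells = 1.01·24.7322·14.4297

360.4458 billion cells


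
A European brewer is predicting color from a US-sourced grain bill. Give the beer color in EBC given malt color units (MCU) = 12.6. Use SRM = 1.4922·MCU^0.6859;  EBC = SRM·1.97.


SRM = 1.4922·12.6^0.6859 = 8.4834
EBC = 8.4834·1.97

16.7123 EBC


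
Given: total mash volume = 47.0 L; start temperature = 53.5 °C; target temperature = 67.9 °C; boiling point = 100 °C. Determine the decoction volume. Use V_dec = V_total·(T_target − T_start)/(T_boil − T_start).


V_dec = 47.0·(67.9 − 53.5)/(100 − 53.5)

14.5548 L


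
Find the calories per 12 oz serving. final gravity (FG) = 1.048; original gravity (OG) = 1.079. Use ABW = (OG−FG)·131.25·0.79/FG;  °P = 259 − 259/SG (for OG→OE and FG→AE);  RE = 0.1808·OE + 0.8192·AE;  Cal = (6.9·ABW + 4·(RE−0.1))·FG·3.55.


ABW = (1.079 − 1.048)·131.25·0.79/1.048 = 3.0671
OE = 259 − 259/1.079 = 18.9629 °P
AE = 259 − 259/1.048 = 11.8626 °P
RE = 0.1808·18.9629 + 0.8192·11.8626 = 13.1463 °P
Cal = (6.9·3.0671 + 4·(13.1463−0.1))·1.048·3.55

272.8849 kcal


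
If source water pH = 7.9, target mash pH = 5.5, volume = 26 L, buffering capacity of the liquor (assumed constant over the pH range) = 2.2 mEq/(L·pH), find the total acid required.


acid = buffering capacity · (pH_source − pH_target) · V
acid = 2.2 · (7.9 − 5.5) · 26

137.2800 mEq


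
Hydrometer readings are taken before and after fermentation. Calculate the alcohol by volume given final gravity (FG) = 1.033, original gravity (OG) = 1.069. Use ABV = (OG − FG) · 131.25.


ABV = (1.069 − 1.033) · 131.25

4.7250 % ABV


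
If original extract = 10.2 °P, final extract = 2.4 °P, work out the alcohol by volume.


SG = 259/(259 − P);  ABV = (OG − FG)·131.25
OG = 259/(259 − 10.2) = 1.0410
FG = 259/(259 − 2.4) = 1.0094
ABV = (1.0410 − 1.0094)·131.25

4.1532 % ABV


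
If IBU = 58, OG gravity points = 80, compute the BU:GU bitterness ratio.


BU:GU = IBU / OG_points
BU:GU = 58 / 80

0.7250


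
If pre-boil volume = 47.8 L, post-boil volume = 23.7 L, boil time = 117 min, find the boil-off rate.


rate = (V_pre − V_post) / (t_min/60)
rate = (47.8 − 23.7) / (117/60)

12.3590 L/hr


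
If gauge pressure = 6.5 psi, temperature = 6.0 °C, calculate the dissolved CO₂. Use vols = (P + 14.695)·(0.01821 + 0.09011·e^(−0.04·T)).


vols = (6.5 + 14.695)·(0.01821 + 0.09011·e^(−0.04·6.0))

1.8883 volumes


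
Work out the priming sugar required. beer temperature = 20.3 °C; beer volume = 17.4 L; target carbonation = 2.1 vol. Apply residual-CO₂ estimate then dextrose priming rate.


residual = 14.695·(0.01821 + 0.09011·e^(−0.04·T));  sugar = (target − residual)·4.0·V
residual = 14.695·(0.01821 + 0.09011·e^(−0.04·20.3)) = 0.8555
sugar = (2.1 − 0.8555)·4.0·17.4

86.6182 g


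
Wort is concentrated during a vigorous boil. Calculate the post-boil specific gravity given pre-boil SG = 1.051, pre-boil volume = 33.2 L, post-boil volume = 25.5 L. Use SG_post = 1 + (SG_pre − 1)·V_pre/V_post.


pts_pre = (1.051 − 1)·1000 = 51.0000
pts_post = 51.0000·33.2/25.5 = 66.4000
SG_post = 1 + 66.4000/1000

1.0664


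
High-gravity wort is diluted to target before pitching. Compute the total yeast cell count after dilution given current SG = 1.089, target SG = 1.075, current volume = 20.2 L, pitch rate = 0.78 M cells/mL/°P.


V_w = V·((SG_c−1)/(SG_t−1)−1);  °P = 259 − 259/SG_t;  cells = rate·(V+V_w)·°P
V_w = 20.2·((1.089−1)/(1.075−1)−1) = 3.7707
V_final = 20.2 + 3.7707 = 23.9707
°P = 259 − 259/1.075 = 18.0698
cells = 0.78·23.9707·18.0698

337.8526 billion cells


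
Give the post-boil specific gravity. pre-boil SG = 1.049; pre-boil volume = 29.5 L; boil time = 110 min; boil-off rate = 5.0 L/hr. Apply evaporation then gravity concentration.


V_post = V_pre − rate·(t/60);  SG_post = 1 + (SG_pre−1)·V_pre/V_post
V_post = 29.5 − 5.0·(110/60) = 20.3333
SG_post = 1 + (1.049 − 1)·29.5/20.3333

1.0711


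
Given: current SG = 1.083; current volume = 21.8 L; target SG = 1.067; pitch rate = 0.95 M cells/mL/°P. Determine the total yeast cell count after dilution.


V_w = V·((SG_c−1)/(SG_t−1)−1);  °P = 259 − 259/SG_t;  cells = rate·(V+V_w)·°P
V_w = 21.8·((1.083−1)/(1.067−1)−1) = 5.2060
V_final = 21.8 + 5.2060 = 27.0060
°P = 259 − 259/1.067 = 16.2634
cells = 0.95·27.0060·16.2634

417.2473 billion cells


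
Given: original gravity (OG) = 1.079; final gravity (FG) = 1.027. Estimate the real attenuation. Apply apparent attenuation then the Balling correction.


AA = (OG−FG)/(OG−1)·100;  RA = AA·0.8192
AA = (1.079 − 1.027)/(1.079 − 1)·100 = 65.8228
RA = 65.8228·0.8192

53.9220 %


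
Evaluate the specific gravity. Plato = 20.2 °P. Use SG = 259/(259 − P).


SG = 259/(259 − 20.2)

1.0846


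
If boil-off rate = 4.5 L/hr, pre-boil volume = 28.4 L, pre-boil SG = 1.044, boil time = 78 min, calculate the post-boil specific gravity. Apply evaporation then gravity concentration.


V_post = V_pre − rate·(t/60);  SG_post = 1 + (SG_pre−1)·V_pre/V_post
V_post = 28.4 − 4.5·(78/60) = 22.5500
SG_post = 1 + (1.044 − 1)·28.4/22.5500

1.0554


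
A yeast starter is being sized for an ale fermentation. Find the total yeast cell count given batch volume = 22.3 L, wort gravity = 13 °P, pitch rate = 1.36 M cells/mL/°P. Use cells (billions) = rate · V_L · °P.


cells = 1.36 · 22.3 · 13

394.2640 billion cells


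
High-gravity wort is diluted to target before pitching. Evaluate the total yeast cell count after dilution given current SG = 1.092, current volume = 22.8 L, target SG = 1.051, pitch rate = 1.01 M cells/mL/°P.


V_w = V·((SG_c−1)/(SG_t−1)−1);  °P = 259 − 259/SG_t;  cells = rate·(V+V_w)·°P
V_w = 22.8·((1.092−1)/(1.051−1)−1) = 18.3294
V_final = 22.8 + 18.3294 = 41.1294
°P = 259 − 259/1.051 = 12.5680
cells = 1.01·41.1294·12.5680

522.0849 billion cells


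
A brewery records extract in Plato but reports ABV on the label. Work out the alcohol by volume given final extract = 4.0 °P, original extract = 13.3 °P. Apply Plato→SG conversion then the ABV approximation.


SG = 259/(259 − P);  ABV = (OG − FG)·131.25
OG = 259/(259 − 13.3) = 1.0541
FG = 259/(259 − 4.0) = 1.0157
ABV = (1.0541 − 1.0157)·131.25

5.0459 % ABV


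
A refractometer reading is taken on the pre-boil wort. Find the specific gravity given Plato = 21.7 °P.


SG = 259/(259 − P)
SG = 259/(259 − 21.7)

1.0914


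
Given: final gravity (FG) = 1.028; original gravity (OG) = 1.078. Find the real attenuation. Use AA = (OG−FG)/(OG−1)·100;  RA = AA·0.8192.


AA = (1.078 − 1.028)/(1.078 − 1)·100 = 64.1026
RA = 64.1026·0.8192

52.5128 %


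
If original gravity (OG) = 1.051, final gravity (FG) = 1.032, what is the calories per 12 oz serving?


ABW = (OG−FG)·131.25·0.79/FG;  °P = 259 − 259/SG (for OG→OE and FG→AE);  RE = 0.1808·OE + 0.8192·AE;  Cal = (6.9·ABW + 4·(RE−0.1))·FG·3.55
ABW = (1.051 − 1.032)·131.25·0.79/1.032 = 1.9090
OE = 259 − 259/1.051 = 12.5680 °P
AE = 259 − 259/1.032 = 8.0310 °P
RE = 0.1808·12.5680 + 0.8192·8.0310 = 8.8513 °P
Cal = (6.9·1.9090 + 4·(8.8513−0.1))·1.032·3.55

176.5018 kcal


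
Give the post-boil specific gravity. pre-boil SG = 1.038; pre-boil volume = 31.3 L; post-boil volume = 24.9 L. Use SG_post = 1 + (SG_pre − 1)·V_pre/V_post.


pts_pre = (1.038 − 1)·1000 = 38.0000
pts_post = 38.0000·31.3/24.9 = 47.7671
SG_post = 1 + 47.7671/1000

1.0478


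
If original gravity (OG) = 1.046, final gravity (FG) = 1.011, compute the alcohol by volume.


ABV = (OG − FG) · 131.25
ABV = (1.046 − 1.011) · 131.25

4.5938 % ABV


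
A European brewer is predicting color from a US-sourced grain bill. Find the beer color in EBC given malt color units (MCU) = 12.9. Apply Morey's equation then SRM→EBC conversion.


SRM = 1.4922·MCU^0.6859;  EBC = SRM·1.97
SRM = 1.4922·12.9^0.6859 = 8.6215
EBC = 8.6215·1.97

16.9843 EBC


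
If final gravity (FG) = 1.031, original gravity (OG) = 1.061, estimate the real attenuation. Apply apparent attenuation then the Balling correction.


AA = (OG−FG)/(OG−1)·100;  RA = AA·0.8192
AA = (1.061 − 1.031)/(1.061 − 1)·100 = 49.1803
RA = 49.1803·0.8192

40.2885 %


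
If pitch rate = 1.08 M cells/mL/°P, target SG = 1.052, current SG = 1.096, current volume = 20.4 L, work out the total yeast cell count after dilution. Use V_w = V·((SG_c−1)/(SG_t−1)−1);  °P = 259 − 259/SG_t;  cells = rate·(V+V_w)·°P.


V_w = 20.4·((1.096−1)/(1.052−1)−1) = 17.2615
V_final = 20.4 + 17.2615 = 37.6615
°P = 259 − 259/1.052 = 12.8023
cells = 1.08·37.6615·12.8023

520.7259 billion cells


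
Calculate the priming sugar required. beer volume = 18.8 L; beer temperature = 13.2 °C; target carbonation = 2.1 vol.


residual = 14.695·(0.01821 + 0.09011·e^(−0.04·T));  sugar = (target − residual)·4.0·V
residual = 14.695·(0.01821 + 0.09011·e^(−0.04·13.2)) = 1.0486
sugar = (2.1 − 1.0486)·4.0·18.8

79.0677 g


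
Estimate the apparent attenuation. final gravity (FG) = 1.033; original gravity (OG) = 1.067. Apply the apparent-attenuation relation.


AA = (OG − FG)/(OG − 1) · 100
AA = (1.067 − 1.033)/(1.067 − 1) · 100

50.7463 %


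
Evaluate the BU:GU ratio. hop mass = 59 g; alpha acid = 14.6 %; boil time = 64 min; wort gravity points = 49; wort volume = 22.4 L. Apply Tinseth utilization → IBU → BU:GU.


U = 1.65·0.000125^(GP/1000)·(1−e^(−0.04t))/4.15;  IBU = (α/100)·m·U·1000/V;  BU:GU = IBU/GP
U = 1.65·0.000125^(49/1000)·(1−e^(−0.04·64))/4.15 = 0.2362
IBU = (14.6/100)·59·0.2362·1000/22.4 = 90.8238
BU:GU = 90.8238/49

1.8535


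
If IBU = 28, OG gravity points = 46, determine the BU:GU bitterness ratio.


BU:GU = IBU / OG_points
BU:GU = 28 / 46

0.6087


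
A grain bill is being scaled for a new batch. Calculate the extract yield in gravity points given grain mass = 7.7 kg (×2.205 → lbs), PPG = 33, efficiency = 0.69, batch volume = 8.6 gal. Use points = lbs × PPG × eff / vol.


lbs = 7.7 × 2.205 = 16.9785
points = 16.9785 × 33 × 0.69 / 8.6

44.9535 points


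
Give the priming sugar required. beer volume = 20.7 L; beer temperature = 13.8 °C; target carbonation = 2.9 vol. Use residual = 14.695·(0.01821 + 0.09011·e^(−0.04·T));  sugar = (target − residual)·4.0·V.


residual = 14.695·(0.01821 + 0.09011·e^(−0.04·13.8)) = 1.0300
sugar = (2.9 − 1.0300)·4.0·20.7

154.8321 g


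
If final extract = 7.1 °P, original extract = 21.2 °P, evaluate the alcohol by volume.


SG = 259/(259 − P);  ABV = (OG − FG)·131.25
OG = 259/(259 − 21.2) = 1.0892
FG = 259/(259 − 7.1) = 1.0282
ABV = (1.0892 − 1.0282)·131.25

8.0016 % ABV


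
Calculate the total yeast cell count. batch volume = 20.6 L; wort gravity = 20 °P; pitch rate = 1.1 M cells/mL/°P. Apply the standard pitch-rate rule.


cells (billions) = rate · V_L · °P
cells = 1.1 · 20.6 · 20

453.2000 billion cells


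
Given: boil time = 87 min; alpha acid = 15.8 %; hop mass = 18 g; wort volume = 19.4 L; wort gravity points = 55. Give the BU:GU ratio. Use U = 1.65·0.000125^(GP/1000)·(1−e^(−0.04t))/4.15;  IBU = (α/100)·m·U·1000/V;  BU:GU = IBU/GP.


U = 1.65·0.000125^(55/1000)·(1−e^(−0.04·87))/4.15 = 0.2351
IBU = (15.8/100)·18·0.2351·1000/19.4 = 34.4591
BU:GU = 34.4591/55

0.6265


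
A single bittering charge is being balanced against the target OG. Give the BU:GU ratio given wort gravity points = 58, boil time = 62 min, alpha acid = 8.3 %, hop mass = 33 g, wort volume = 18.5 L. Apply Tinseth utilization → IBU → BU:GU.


U = 1.65·0.000125^(GP/1000)·(1−e^(−0.04t))/4.15;  IBU = (α/100)·m·U·1000/V;  BU:GU = IBU/GP
U = 1.65·0.000125^(58/1000)·(1−e^(−0.04·62))/4.15 = 0.2163
IBU = (8.3/100)·33·0.2163·1000/18.5 = 32.0254
BU:GU = 32.0254/58

0.5522


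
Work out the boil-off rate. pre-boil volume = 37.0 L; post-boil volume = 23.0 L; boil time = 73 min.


rate = (V_pre − V_post) / (t_min/60)
rate = (37.0 − 23.0) / (73/60)

11.5068 L/hr


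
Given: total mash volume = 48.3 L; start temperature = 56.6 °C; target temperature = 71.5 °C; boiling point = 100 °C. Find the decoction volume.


V_dec = V_total·(T_target − T_start)/(T_boil − T_start)
V_dec = 48.3·(71.5 − 56.6)/(100 − 56.6)

16.5823 L


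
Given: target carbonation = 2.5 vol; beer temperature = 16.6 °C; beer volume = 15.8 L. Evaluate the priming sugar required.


residual = 14.695·(0.01821 + 0.09011·e^(−0.04·T));  sugar = (target − residual)·4.0·V
residual = 14.695·(0.01821 + 0.09011·e^(−0.04·16.6)) = 0.9493
sugar = (2.5 − 0.9493)·4.0·15.8

98.0067 g


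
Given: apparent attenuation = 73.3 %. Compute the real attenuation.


RA = AA · 0.8192
RA = 73.3 · 0.8192

60.0474 %


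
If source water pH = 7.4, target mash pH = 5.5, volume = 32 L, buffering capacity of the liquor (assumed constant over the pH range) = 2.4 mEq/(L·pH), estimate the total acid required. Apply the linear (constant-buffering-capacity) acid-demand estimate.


acid = buffering capacity · (pH_source − pH_target) · V
acid = 2.4 · (7.4 − 5.5) · 32

145.9200 mEq


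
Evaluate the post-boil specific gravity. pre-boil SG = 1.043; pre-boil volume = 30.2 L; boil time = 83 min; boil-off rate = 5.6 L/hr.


V_post = V_pre − rate·(t/60);  SG_post = 1 + (SG_pre−1)·V_pre/V_post
V_post = 30.2 − 5.6·(83/60) = 22.4533
SG_post = 1 + (1.043 − 1)·30.2/22.4533

1.0578


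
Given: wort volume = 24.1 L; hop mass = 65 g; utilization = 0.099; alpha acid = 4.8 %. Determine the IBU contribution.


IBU = (α/100)·mass·U·1000 / V
IBU = (4.8/100)·65·0.099·1000 / 24.1

12.8166 IBU


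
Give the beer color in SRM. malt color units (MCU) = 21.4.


SRM = 1.4922 · MCU^0.6859
SRM = 1.4922 · 21.4^0.6859

12.1999 SRM


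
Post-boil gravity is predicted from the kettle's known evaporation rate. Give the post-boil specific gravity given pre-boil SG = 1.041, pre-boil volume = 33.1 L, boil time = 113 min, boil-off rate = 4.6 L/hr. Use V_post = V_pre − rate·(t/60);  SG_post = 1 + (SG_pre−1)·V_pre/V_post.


V_post = 33.1 − 4.6·(113/60) = 24.4367
SG_post = 1 + (1.041 − 1)·33.1/24.4367

1.0555


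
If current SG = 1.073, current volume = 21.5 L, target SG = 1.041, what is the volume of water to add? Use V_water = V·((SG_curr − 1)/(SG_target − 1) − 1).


V_water = 21.5·((1.073 − 1)/(1.041 − 1) − 1)

16.7805 L


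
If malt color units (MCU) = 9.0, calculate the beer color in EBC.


SRM = 1.4922·MCU^0.6859;  EBC = SRM·1.97
SRM = 1.4922·9.0^0.6859 = 6.7351
EBC = 6.7351·1.97

13.2681 EBC


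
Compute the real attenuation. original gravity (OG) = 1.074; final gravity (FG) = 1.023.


AA = (OG−FG)/(OG−1)·100;  RA = AA·0.8192
AA = (1.074 − 1.023)/(1.074 − 1)·100 = 68.9189
RA = 68.9189·0.8192

56.4584 %


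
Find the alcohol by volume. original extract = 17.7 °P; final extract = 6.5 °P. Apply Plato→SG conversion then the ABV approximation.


SG = 259/(259 − P);  ABV = (OG − FG)·131.25
OG = 259/(259 − 17.7) = 1.0734
FG = 259/(259 − 6.5) = 1.0257
ABV = (1.0734 − 1.0257)·131.25

6.2488 % ABV


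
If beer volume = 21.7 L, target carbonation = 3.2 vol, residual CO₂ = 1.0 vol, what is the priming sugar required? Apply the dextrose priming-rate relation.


sugar = (target − residual)·4.0·V
sugar = (3.2 − 1.0)·4.0·21.7

190.9600 g


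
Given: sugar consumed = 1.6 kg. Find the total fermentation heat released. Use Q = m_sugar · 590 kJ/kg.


Q = 1.6 · 590

944.0000 kJ


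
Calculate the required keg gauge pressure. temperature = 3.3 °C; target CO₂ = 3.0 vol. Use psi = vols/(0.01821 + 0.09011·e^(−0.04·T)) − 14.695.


psi = 3.0/(0.01821 + 0.09011·e^(−0.04·3.3)) − 14.695

16.1765 psi


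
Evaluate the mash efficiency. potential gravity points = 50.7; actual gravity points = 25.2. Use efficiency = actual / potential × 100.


efficiency = 25.2 / 50.7 × 100

49.7041 %


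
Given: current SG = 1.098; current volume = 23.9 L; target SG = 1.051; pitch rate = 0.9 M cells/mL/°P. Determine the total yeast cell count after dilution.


V_w = V·((SG_c−1)/(SG_t−1)−1);  °P = 259 − 259/SG_t;  cells = rate·(V+V_w)·°P
V_w = 23.9·((1.098−1)/(1.051−1)−1) = 22.0255
V_final = 23.9 + 22.0255 = 45.9255
°P = 259 − 259/1.051 = 12.5680
cells = 0.9·45.9255·12.5680

519.4737 billion cells


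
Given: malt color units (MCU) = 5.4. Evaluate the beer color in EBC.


SRM = 1.4922·MCU^0.6859;  EBC = SRM·1.97
SRM = 1.4922·5.4^0.6859 = 4.7443
EBC = 4.7443·1.97

9.3464 EBC


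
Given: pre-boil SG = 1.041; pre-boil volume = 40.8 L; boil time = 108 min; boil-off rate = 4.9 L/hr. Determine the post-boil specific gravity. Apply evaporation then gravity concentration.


V_post = V_pre − rate·(t/60);  SG_post = 1 + (SG_pre−1)·V_pre/V_post
V_post = 40.8 − 4.9·(108/60) = 31.9800
SG_post = 1 + (1.041 − 1)·40.8/31.9800

1.0523


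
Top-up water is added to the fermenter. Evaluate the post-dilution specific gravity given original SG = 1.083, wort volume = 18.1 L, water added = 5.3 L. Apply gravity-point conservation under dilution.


SG_new = 1 + (SG_old − 1)·V_old/(V_old + V_water)
pts = (1.083 − 1)·1000·18.1/(18.1 + 5.3) = 64.2009
SG_new = 1 + 64.2009/1000

1.0642


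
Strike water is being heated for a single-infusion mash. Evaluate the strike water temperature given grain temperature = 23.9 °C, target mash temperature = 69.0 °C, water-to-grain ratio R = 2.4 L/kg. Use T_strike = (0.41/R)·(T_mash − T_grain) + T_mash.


T_strike = (0.41/2.4)·(69.0 − 23.9) + 69.0

76.7046 °C


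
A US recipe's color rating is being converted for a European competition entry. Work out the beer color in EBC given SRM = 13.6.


EBC = SRM · 1.97
EBC = 13.6 · 1.97

26.7920 EBC


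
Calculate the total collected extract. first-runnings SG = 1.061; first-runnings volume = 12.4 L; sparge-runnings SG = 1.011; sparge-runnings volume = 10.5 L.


total = Σ (SG_i − 1)·1000·V_i
first = (1.061 − 1)·1000·12.4 = 756.4000
sparge = (1.011 − 1)·1000·10.5 = 115.5000
total = 756.4000 + 115.5000

871.9000 gravity·L


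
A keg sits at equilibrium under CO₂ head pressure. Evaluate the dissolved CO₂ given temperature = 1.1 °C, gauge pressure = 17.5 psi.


vols = (P + 14.695)·(0.01821 + 0.09011·e^(−0.04·T))
vols = (17.5 + 14.695)·(0.01821 + 0.09011·e^(−0.04·1.1))

3.3625 volumes


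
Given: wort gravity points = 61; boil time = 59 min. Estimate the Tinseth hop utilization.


U = 1.65·0.000125^(GP/1000) · (1 − e^(−0.04·t))/4.15
bigness = 1.65·0.000125^(61/1000) = 0.9537
boil_factor = (1 − e^(−0.04·59))/4.15 = 0.2182
U = 0.9537 · 0.2182

0.2081


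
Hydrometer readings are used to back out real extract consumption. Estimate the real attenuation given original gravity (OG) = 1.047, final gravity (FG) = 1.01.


AA = (OG−FG)/(OG−1)·100;  RA = AA·0.8192
AA = (1.047 − 1.01)/(1.047 − 1)·100 = 78.7234
RA = 78.7234·0.8192

64.4902 %


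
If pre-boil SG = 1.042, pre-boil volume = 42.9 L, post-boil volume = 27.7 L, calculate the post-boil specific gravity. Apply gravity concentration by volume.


SG_post = 1 + (SG_pre − 1)·V_pre/V_post
pts_pre = (1.042 − 1)·1000 = 42.0000
pts_post = 42.0000·42.9/27.7 = 65.0469
SG_post = 1 + 65.0469/1000

1.0650


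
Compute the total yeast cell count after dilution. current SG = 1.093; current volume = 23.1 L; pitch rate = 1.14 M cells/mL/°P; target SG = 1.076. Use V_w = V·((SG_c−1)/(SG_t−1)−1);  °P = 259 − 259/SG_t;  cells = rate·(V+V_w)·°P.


V_w = 23.1·((1.093−1)/(1.076−1)−1) = 5.1671
V_final = 23.1 + 5.1671 = 28.2671
°P = 259 − 259/1.076 = 18.2937
cells = 1.14·28.2671·18.2937

589.5047 billion cells


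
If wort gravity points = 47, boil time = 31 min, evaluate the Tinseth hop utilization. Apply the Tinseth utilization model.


U = 1.65·0.000125^(GP/1000) · (1 − e^(−0.04·t))/4.15
bigness = 1.65·0.000125^(47/1000) = 1.0815
boil_factor = (1 − e^(−0.04·31))/4.15 = 0.1712
U = 1.0815 · 0.1712

0.1852


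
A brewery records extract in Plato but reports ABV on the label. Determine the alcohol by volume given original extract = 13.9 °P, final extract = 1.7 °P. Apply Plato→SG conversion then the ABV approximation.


SG = 259/(259 − P);  ABV = (OG − FG)·131.25
OG = 259/(259 − 13.9) = 1.0567
FG = 259/(259 − 1.7) = 1.0066
ABV = (1.0567 − 1.0066)·131.25

6.5762 % ABV


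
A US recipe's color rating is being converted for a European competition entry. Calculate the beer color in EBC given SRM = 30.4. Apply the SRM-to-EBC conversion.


EBC = SRM · 1.97
EBC = 30.4 · 1.97

59.8880 EBC


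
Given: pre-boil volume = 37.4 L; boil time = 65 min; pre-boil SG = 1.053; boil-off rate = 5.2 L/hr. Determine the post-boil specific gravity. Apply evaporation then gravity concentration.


V_post = V_pre − rate·(t/60);  SG_post = 1 + (SG_pre−1)·V_pre/V_post
V_post = 37.4 − 5.2·(65/60) = 31.7667
SG_post = 1 + (1.053 − 1)·37.4/31.7667

1.0624


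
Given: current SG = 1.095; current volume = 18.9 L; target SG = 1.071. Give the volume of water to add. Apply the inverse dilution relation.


V_water = V·((SG_curr − 1)/(SG_target − 1) − 1)
V_water = 18.9·((1.095 − 1)/(1.071 − 1) − 1)

6.3887 L


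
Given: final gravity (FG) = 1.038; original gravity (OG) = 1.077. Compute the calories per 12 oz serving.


ABW = (OG−FG)·131.25·0.79/FG;  °P = 259 − 259/SG (for OG→OE and FG→AE);  RE = 0.1808·OE + 0.8192·AE;  Cal = (6.9·ABW + 4·(RE−0.1))·FG·3.55
ABW = (1.077 − 1.038)·131.25·0.79/1.038 = 3.8958
OE = 259 − 259/1.077 = 18.5172 °P
AE = 259 − 259/1.038 = 9.4817 °P
RE = 0.1808·18.5172 + 0.8192·9.4817 = 11.1153 °P
Cal = (6.9·3.8958 + 4·(11.1153−0.1))·1.038·3.55

261.4145 kcal


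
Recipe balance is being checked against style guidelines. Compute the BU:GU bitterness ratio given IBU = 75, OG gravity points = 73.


BU:GU = IBU / OG_points
BU:GU = 75 / 73

1.0274


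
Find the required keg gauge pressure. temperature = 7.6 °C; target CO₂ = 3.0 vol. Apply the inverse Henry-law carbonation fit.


psi = vols/(0.01821 + 0.09011·e^(−0.04·T)) − 14.695
psi = 3.0/(0.01821 + 0.09011·e^(−0.04·7.6)) − 14.695

20.7247 psi


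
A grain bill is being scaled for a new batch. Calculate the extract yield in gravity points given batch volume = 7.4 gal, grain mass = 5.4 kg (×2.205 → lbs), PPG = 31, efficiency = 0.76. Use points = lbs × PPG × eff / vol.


lbs = 5.4 × 2.205 = 11.9070
points = 11.9070 × 31 × 0.76 / 7.4

37.9093 points


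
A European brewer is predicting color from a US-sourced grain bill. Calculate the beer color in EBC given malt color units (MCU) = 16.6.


SRM = 1.4922·MCU^0.6859;  EBC = SRM·1.97
SRM = 1.4922·16.6^0.6859 = 10.2494
EBC = 10.2494·1.97

20.1914 EBC


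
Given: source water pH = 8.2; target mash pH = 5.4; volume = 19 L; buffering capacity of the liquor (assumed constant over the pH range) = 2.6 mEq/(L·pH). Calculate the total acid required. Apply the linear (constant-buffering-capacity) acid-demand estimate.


acid = buffering capacity · (pH_source − pH_target) · V
acid = 2.6 · (8.2 − 5.4) · 19

138.3200 mEq


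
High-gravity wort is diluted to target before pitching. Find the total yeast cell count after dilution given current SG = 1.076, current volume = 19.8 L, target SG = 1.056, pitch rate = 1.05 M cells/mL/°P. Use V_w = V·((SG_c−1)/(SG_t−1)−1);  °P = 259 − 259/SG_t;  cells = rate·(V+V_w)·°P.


V_w = 19.8·((1.076−1)/(1.056−1)−1) = 7.0714
V_final = 19.8 + 7.0714 = 26.8714
°P = 259 − 259/1.056 = 13.7348
cells = 1.05·26.8714·13.7348

387.5288 billion cells


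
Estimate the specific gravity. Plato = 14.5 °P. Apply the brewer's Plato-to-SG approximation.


SG = 259/(259 − P)
SG = 259/(259 − 14.5)

1.0593


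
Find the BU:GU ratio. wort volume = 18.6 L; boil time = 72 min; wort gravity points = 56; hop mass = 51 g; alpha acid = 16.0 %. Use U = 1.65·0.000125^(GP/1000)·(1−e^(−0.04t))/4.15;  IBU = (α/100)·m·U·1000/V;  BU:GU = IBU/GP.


U = 1.65·0.000125^(56/1000)·(1−e^(−0.04·72))/4.15 = 0.2269
IBU = (16.0/100)·51·0.2269·1000/18.6 = 99.5291
BU:GU = 99.5291/56

1.7773


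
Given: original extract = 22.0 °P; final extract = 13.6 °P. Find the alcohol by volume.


SG = 259/(259 − P);  ABV = (OG − FG)·131.25
OG = 259/(259 − 22.0) = 1.0928
FG = 259/(259 − 13.6) = 1.0554
ABV = (1.0928 − 1.0554)·131.25

4.9097 % ABV


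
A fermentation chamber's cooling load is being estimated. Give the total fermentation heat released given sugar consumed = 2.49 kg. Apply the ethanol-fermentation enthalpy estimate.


Q = m_sugar · 590 kJ/kg
Q = 2.49 · 590

1469.1000 kJ


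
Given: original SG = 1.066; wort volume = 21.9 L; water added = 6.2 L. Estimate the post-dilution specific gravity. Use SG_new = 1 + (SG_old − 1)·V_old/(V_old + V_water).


pts = (1.066 − 1)·1000·21.9/(21.9 + 6.2) = 51.4377
SG_new = 1 + 51.4377/1000

1.0514


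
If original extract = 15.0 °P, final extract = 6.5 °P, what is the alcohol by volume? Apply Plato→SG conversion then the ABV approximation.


SG = 259/(259 − P);  ABV = (OG − FG)·131.25
OG = 259/(259 − 15.0) = 1.0615
FG = 259/(259 − 6.5) = 1.0257
ABV = (1.0615 − 1.0257)·131.25

4.6899 % ABV


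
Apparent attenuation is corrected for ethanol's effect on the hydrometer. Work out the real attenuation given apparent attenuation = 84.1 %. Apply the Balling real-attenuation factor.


RA = AA · 0.8192
RA = 84.1 · 0.8192

68.8947 %


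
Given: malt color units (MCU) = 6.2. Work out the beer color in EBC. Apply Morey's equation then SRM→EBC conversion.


SRM = 1.4922·MCU^0.6859;  EBC = SRM·1.97
SRM = 1.4922·6.2^0.6859 = 5.2159
EBC = 5.2159·1.97

10.2753 EBC


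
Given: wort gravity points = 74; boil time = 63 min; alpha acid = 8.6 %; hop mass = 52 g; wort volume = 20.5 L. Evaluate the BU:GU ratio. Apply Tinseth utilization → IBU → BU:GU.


U = 1.65·0.000125^(GP/1000)·(1−e^(−0.04t))/4.15;  IBU = (α/100)·m·U·1000/V;  BU:GU = IBU/GP
U = 1.65·0.000125^(74/1000)·(1−e^(−0.04·63))/4.15 = 0.1880
IBU = (8.6/100)·52·0.1880·1000/20.5 = 41.0134
BU:GU = 41.0134/74

0.5542


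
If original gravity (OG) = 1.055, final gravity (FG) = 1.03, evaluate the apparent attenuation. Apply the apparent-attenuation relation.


AA = (OG − FG)/(OG − 1) · 100
AA = (1.055 − 1.03)/(1.055 − 1) · 100

45.4545 %


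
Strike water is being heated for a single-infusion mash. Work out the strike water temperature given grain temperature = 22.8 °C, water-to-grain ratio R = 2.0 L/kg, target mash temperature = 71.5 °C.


T_strike = (0.41/R)·(T_mash − T_grain) + T_mash
T_strike = (0.41/2.0)·(71.5 − 22.8) + 71.5

81.4835 °C


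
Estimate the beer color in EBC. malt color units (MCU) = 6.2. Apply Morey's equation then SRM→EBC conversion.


SRM = 1.4922·MCU^0.6859;  EBC = SRM·1.97
SRM = 1.4922·6.2^0.6859 = 5.2159
EBC = 5.2159·1.97

10.2753 EBC


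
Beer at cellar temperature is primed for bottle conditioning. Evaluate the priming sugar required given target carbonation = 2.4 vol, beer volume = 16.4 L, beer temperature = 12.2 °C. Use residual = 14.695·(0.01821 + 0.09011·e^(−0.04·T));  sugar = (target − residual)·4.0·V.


residual = 14.695·(0.01821 + 0.09011·e^(−0.04·12.2)) = 1.0804
sugar = (2.4 − 1.0804)·4.0·16.4

86.5632 g


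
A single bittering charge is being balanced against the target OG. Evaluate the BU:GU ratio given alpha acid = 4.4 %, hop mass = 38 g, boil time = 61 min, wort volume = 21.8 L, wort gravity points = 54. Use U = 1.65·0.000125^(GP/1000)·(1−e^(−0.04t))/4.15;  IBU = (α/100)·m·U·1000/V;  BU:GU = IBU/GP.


U = 1.65·0.000125^(54/1000)·(1−e^(−0.04·61))/4.15 = 0.2234
IBU = (4.4/100)·38·0.2234·1000/21.8 = 17.1334
BU:GU = 17.1334/54

0.3173


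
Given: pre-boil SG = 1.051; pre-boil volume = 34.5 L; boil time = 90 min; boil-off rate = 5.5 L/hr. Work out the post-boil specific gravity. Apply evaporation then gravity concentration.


V_post = V_pre − rate·(t/60);  SG_post = 1 + (SG_pre−1)·V_pre/V_post
V_post = 34.5 − 5.5·(90/60) = 26.2500
SG_post = 1 + (1.051 − 1)·34.5/26.2500

1.0670


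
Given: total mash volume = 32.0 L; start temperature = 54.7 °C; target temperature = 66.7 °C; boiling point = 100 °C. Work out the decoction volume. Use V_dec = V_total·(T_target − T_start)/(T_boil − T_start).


V_dec = 32.0·(66.7 − 54.7)/(100 − 54.7)

8.4768 L


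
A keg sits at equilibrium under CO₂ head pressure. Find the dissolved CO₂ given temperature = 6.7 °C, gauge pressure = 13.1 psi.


vols = (P + 14.695)·(0.01821 + 0.09011·e^(−0.04·T))
vols = (13.1 + 14.695)·(0.01821 + 0.09011·e^(−0.04·6.7))

2.4219 volumes


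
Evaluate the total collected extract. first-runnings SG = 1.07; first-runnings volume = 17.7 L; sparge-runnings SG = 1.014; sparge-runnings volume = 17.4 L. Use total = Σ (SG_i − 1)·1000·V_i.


first = (1.07 − 1)·1000·17.7 = 1239.0000
sparge = (1.014 − 1)·1000·17.4 = 243.6000
total = 1239.0000 + 243.6000

1482.6000 gravity·L


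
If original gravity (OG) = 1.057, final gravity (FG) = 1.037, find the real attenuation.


AA = (OG−FG)/(OG−1)·100;  RA = AA·0.8192
AA = (1.057 − 1.037)/(1.057 − 1)·100 = 35.0877
RA = 35.0877·0.8192

28.7439 %


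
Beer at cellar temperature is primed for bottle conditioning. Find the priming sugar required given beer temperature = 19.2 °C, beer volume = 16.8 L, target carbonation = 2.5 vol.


residual = 14.695·(0.01821 + 0.09011·e^(−0.04·T));  sugar = (target − residual)·4.0·V
residual = 14.695·(0.01821 + 0.09011·e^(−0.04·19.2)) = 0.8819
sugar = (2.5 − 0.8819)·4.0·16.8

108.7343 g


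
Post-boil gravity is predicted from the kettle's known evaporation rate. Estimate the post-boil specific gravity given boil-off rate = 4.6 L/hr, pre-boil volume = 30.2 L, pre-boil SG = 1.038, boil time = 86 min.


V_post = V_pre − rate·(t/60);  SG_post = 1 + (SG_pre−1)·V_pre/V_post
V_post = 30.2 − 4.6·(86/60) = 23.6067
SG_post = 1 + (1.038 − 1)·30.2/23.6067

1.0486


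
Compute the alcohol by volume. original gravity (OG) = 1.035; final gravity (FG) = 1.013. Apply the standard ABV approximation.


ABV = (OG − FG) · 131.25
ABV = (1.035 − 1.013) · 131.25

2.8875 % ABV


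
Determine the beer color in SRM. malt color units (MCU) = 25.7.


SRM = 1.4922 · MCU^0.6859
SRM = 1.4922 · 25.7^0.6859

13.8325 SRM


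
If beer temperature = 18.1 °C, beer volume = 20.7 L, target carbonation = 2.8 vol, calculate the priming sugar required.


residual = 14.695·(0.01821 + 0.09011·e^(−0.04·T));  sugar = (target − residual)·4.0·V
residual = 14.695·(0.01821 + 0.09011·e^(−0.04·18.1)) = 0.9096
sugar = (2.8 − 0.9096)·4.0·20.7

156.5281 g


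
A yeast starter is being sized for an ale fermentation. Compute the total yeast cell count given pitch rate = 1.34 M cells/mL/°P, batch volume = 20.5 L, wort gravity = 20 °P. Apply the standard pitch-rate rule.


cells (billions) = rate · V_L · °P
cells = 1.34 · 20.5 · 20

549.4000 billion cells


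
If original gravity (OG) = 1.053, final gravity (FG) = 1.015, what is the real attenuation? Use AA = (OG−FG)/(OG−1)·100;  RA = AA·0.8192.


AA = (1.053 − 1.015)/(1.053 − 1)·100 = 71.6981
RA = 71.6981·0.8192

58.7351 %


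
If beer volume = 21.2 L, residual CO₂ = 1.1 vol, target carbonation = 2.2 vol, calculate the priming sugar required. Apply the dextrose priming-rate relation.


sugar = (target − residual)·4.0·V
sugar = (2.2 − 1.1)·4.0·21.2

93.2800 g


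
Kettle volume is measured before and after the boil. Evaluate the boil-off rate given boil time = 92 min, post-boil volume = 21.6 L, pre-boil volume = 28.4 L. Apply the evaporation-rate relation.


rate = (V_pre − V_post) / (t_min/60)
rate = (28.4 − 21.6) / (92/60)

4.4348 L/hr


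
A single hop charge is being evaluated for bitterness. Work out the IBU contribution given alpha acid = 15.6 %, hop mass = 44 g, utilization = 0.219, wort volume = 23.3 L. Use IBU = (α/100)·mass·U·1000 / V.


IBU = (15.6/100)·44·0.219·1000 / 23.3

64.5157 IBU


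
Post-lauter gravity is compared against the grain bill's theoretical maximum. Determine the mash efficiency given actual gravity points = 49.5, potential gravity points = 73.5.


efficiency = actual / potential × 100
efficiency = 49.5 / 73.5 × 100

67.3469 %


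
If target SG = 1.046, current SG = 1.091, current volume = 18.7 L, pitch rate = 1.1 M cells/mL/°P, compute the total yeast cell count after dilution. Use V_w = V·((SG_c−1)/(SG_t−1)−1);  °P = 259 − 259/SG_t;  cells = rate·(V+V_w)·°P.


V_w = 18.7·((1.091−1)/(1.046−1)−1) = 18.2935
V_final = 18.7 + 18.2935 = 36.9935
°P = 259 − 259/1.046 = 11.3901
cells = 1.1·36.9935·11.3901

463.4936 billion cells


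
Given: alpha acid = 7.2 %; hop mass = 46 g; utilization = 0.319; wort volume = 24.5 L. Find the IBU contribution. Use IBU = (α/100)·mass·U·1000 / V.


IBU = (7.2/100)·46·0.319·1000 / 24.5

43.1236 IBU


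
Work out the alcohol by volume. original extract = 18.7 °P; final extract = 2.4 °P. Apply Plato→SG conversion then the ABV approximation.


SG = 259/(259 − P);  ABV = (OG − FG)·131.25
OG = 259/(259 − 18.7) = 1.0778
FG = 259/(259 − 2.4) = 1.0094
ABV = (1.0778 − 1.0094)·131.25

8.9862 % ABV


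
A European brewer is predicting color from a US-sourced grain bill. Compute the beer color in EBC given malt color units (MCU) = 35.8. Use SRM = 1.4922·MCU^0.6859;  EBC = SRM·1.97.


SRM = 1.4922·35.8^0.6859 = 17.3634
EBC = 17.3634·1.97

34.2059 EBC


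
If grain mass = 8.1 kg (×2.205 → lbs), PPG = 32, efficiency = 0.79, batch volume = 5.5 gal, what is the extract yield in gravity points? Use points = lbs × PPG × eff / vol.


lbs = 8.1 × 2.205 = 17.8605
points = 17.8605 × 32 × 0.79 / 5.5

82.0934 points


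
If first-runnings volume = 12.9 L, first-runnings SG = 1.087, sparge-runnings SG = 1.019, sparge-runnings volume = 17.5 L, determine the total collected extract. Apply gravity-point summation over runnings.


total = Σ (SG_i − 1)·1000·V_i
first = (1.087 − 1)·1000·12.9 = 1122.3000
sparge = (1.019 − 1)·1000·17.5 = 332.5000
total = 1122.3000 + 332.5000

1454.8000 gravity·L


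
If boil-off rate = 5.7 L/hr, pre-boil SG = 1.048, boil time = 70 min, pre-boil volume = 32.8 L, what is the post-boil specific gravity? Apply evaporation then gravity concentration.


V_post = V_pre − rate·(t/60);  SG_post = 1 + (SG_pre−1)·V_pre/V_post
V_post = 32.8 − 5.7·(70/60) = 26.1500
SG_post = 1 + (1.048 − 1)·32.8/26.1500

1.0602


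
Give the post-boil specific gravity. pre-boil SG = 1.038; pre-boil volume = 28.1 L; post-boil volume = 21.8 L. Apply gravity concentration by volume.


SG_post = 1 + (SG_pre − 1)·V_pre/V_post
pts_pre = (1.038 − 1)·1000 = 38.0000
pts_post = 38.0000·28.1/21.8 = 48.9817
SG_post = 1 + 48.9817/1000

1.0490


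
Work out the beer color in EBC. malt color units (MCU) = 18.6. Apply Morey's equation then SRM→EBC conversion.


SRM = 1.4922·MCU^0.6859;  EBC = SRM·1.97
SRM = 1.4922·18.6^0.6859 = 11.0812
EBC = 11.0812·1.97

21.8299 EBC
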